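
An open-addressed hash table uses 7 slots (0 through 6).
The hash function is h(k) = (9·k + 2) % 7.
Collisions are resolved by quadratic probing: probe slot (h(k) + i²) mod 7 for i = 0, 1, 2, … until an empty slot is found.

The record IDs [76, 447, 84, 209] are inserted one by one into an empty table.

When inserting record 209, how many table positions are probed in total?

3

76: h=0 → slot 0
447: h=0, probe 0,1 → slot 1
84: h=2 → slot 2
209: h=0, probe 0,1,4 → slot 4
Table: [76, 447, 84, ∅, 209, ∅, ∅]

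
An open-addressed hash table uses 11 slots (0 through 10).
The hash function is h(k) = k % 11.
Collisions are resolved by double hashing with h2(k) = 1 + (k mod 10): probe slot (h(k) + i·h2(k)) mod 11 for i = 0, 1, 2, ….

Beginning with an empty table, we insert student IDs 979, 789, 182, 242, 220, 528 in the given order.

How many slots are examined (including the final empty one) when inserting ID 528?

2

979: h=0 → slot 0
789: h=8 → slot 8
182: h=6 → slot 6
242: h=0, h2=3, probe 0,3 → slot 3
220: h=0, h2=1, probe 0,1 → slot 1
528: h=0, h2=9, probe 0,9 → slot 9
Table: [979, 220, -, 242, -, -, 182, -, 789, 528, -]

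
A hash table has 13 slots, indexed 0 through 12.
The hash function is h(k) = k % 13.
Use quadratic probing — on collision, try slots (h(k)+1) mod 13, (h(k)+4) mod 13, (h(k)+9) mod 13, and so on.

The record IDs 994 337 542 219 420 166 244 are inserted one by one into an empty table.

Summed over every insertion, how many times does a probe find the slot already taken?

2

994: h=6 -> slot 6
337: h=12 -> slot 12
542: h=9 -> slot 9
219: h=11 -> slot 11
420: h=4 -> slot 4
166: h=10 -> slot 10
244: h=10, probe 10,11,1 -> slot 1
Table: [—, 244, —, —, 420, —, 994, —, —, 542, 166, 219, 337]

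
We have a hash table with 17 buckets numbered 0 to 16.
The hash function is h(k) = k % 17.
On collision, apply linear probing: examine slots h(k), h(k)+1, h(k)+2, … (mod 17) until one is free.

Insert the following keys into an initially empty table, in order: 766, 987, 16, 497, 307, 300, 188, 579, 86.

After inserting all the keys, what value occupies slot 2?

987

Insert 766: h=1, slot 1 empty → index 1.
Insert 987: h=1, slot 1 occupied → index 2.
Insert 16: h=16, slot 16 empty → index 16.
Insert 497: h=4, slot 4 empty → index 4.
Insert 307: h=1, slots 1,2 occupied → index 3.
Insert 300: h=11, slot 11 empty → index 11.
Insert 188: h=1, slots 1,2,3,4 occupied → index 5.
Insert 579: h=1, slots 1,2,3,4,5 occupied → index 6.
Insert 86: h=1, slots 1,2,3,4,5,6 occupied → index 7.
Table: [_, 766, 987, 307, 497, 188, 579, 86, _, _, _, 300, _, _, _, _, 16]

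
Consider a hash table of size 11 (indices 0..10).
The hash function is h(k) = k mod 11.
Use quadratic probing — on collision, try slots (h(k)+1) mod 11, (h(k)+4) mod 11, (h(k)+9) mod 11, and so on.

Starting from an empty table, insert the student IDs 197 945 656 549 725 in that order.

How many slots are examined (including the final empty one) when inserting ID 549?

197 hashes to 10; slot 10 is free → place at 10.
945 hashes to 10; 10 taken → place at 0.
656 hashes to 7; slot 7 is free → place at 7.
549 hashes to 10; 10,0 taken → place at 3.
725 hashes to 10; 10,0,3 taken → place at 8.
Table: [945, ., ., 549, ., ., ., 656, 725, ., 197]

3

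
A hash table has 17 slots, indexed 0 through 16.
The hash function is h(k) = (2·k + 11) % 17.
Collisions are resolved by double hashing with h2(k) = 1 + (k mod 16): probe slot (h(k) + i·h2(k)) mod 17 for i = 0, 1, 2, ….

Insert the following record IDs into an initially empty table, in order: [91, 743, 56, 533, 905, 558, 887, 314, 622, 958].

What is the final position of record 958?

91: h=6 => slot 6
743: h=1 => slot 1
56: h=4 => slot 4
533: h=6, h2=6, probe 6,12 => slot 12
905: h=2 => slot 2
558: h=5 => slot 5
887: h=0 => slot 0
314: h=10 => slot 10
622: h=14 => slot 14
958: h=6, h2=15, probe 6,4,2,0,15 => slot 15
Table: [887, 743, 905, ., 56, 558, 91, ., ., ., 314, ., 533, ., 622, 958, .]

15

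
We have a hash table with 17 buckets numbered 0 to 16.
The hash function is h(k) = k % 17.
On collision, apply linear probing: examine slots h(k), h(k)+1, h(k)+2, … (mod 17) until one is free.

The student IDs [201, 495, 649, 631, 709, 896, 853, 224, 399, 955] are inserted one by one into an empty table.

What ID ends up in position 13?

Insert 201: h=14, slot 14 empty => index 14.
Insert 495: h=2, slot 2 empty => index 2.
Insert 649: h=3, slot 3 empty => index 3.
Insert 631: h=2, slots 2,3 occupied => index 4.
Insert 709: h=12, slot 12 empty => index 12.
Insert 896: h=12, slot 12 occupied => index 13.
Insert 853: h=3, slots 3,4 occupied => index 5.
Insert 224: h=3, slots 3,4,5 occupied => index 6.
Insert 399: h=8, slot 8 empty => index 8.
Insert 955: h=3, slots 3,4,5,6 occupied => index 7.
Table: [., ., 495, 649, 631, 853, 224, 955, 399, ., ., ., 709, 896, 201, ., .]

896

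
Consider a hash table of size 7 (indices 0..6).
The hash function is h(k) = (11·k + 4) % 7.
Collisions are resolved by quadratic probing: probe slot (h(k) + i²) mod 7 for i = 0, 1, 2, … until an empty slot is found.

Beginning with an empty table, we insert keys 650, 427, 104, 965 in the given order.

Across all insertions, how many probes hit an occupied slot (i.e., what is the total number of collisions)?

650 hashes to 0; slot 0 is free -> place at 0.
427 hashes to 4; slot 4 is free -> place at 4.
104 hashes to 0; 0 taken -> place at 1.
965 hashes to 0; 0,1,4 taken -> place at 2.
Table: [650, 104, 965, —, 427, —, —]

4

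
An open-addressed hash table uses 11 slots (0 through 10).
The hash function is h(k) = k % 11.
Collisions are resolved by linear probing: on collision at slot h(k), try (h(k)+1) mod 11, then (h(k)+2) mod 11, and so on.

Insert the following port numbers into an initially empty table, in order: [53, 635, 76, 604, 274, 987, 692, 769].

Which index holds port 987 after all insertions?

2

53: h=9 → slot 9
635: h=8 → slot 8
76: h=10 → slot 10
604: h=10, probe 10,0 → slot 0
274: h=10, probe 10,0,1 → slot 1
987: h=8, probe 8,9,10,0,1,2 → slot 2
692: h=10, probe 10,0,1,2,3 → slot 3
769: h=10, probe 10,0,1,2,3,4 → slot 4
Table: [604, 274, 987, 692, 769, ., ., ., 635, 53, 76]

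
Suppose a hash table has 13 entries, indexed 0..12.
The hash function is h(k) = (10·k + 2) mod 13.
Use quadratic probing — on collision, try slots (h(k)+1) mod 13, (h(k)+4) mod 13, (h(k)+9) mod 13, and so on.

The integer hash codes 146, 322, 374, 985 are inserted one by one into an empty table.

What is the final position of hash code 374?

12

146 hashes to 6; slot 6 is free -> place at 6.
322 hashes to 11; slot 11 is free -> place at 11.
374 hashes to 11; 11 taken -> place at 12.
985 hashes to 11; 11,12 taken -> place at 2.
Table: [., ., 985, ., ., ., 146, ., ., ., ., 322, 374]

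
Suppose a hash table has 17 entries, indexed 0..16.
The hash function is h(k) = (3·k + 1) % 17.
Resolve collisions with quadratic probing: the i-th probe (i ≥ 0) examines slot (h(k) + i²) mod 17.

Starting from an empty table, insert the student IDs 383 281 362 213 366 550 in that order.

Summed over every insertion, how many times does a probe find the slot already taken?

383: h=11 → slot 11
281: h=11, probe 11,12 → slot 12
362: h=16 → slot 16
213: h=11, probe 11,12,15 → slot 15
366: h=11, probe 11,12,15,3 → slot 3
550: h=2 → slot 2
Table: [., ., 550, 366, ., ., ., ., ., ., ., 383, 281, ., ., 213, 362]

6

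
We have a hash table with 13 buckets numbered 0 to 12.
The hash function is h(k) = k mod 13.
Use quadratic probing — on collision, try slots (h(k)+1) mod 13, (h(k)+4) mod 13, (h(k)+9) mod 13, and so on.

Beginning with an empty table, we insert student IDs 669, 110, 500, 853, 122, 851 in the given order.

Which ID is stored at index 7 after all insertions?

110

Insert 669: h=6, slot 6 empty => index 6.
Insert 110: h=6, slot 6 occupied => index 7.
Insert 500: h=6, slots 6,7 occupied => index 10.
Insert 853: h=8, slot 8 empty => index 8.
Insert 122: h=5, slot 5 empty => index 5.
Insert 851: h=6, slots 6,7,10 occupied => index 2.
Table: [_, _, 851, _, _, 122, 669, 110, 853, _, 500, _, _]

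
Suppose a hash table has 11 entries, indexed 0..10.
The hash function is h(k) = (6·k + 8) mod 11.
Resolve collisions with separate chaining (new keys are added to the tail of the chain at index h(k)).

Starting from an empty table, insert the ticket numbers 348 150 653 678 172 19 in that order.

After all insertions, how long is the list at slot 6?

Insert 348: h=6, bucket 6 empty -> new chain.
Insert 150: h=6, bucket 6 nonempty -> append to chain.
Insert 653: h=10, bucket 10 empty -> new chain.
Insert 678: h=6, bucket 6 nonempty -> append to chain.
Insert 172: h=6, bucket 6 nonempty -> append to chain.
Insert 19: h=1, bucket 1 empty -> new chain.
Final buckets:
0: ∅
1: 19
2: ∅
3: ∅
4: ∅
5: ∅
6: 348 -> 150 -> 678 -> 172
7: ∅
8: ∅
9: ∅
10: 653

4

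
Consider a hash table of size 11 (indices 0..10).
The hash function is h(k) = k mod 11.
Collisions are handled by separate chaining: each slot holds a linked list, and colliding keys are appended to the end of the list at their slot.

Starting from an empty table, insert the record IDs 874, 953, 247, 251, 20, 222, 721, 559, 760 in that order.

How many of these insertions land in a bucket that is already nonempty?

3

Insert 874: h=5, bucket 5 empty → new chain.
Insert 953: h=7, bucket 7 empty → new chain.
Insert 247: h=5, bucket 5 nonempty → append to chain.
Insert 251: h=9, bucket 9 empty → new chain.
Insert 20: h=9, bucket 9 nonempty → append to chain.
Insert 222: h=2, bucket 2 empty → new chain.
Insert 721: h=6, bucket 6 empty → new chain.
Insert 559: h=9, bucket 9 nonempty → append to chain.
Insert 760: h=1, bucket 1 empty → new chain.
Final buckets:
0: ∅
1: 760
2: 222
3: ∅
4: ∅
5: 874 -> 247
6: 721
7: 953
8: ∅
9: 251 -> 20 -> 559
10: ∅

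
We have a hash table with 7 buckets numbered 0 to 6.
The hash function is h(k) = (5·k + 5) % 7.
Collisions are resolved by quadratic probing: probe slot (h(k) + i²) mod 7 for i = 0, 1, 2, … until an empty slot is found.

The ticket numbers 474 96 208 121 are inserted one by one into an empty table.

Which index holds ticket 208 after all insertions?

6

474 hashes to 2; slot 2 is free -> place at 2.
96 hashes to 2; 2 taken -> place at 3.
208 hashes to 2; 2,3 taken -> place at 6.
121 hashes to 1; slot 1 is free -> place at 1.
Table: [-, 121, 474, 96, -, -, 208]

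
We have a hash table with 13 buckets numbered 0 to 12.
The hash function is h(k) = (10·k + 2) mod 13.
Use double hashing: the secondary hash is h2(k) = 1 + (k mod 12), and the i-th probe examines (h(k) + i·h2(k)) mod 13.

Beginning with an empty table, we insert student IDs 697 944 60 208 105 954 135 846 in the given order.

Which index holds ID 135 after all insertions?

Insert 697: h=4, slot 4 empty -> index 4.
Insert 944: h=4, h2=9, slot 4 occupied -> index 0.
Insert 60: h=4, h2=1, slot 4 occupied -> index 5.
Insert 208: h=2, slot 2 empty -> index 2.
Insert 105: h=12, slot 12 empty -> index 12.
Insert 954: h=0, h2=7, slot 0 occupied -> index 7.
Insert 135: h=0, h2=4, slots 0,4 occupied -> index 8.
Insert 846: h=12, h2=7, slot 12 occupied -> index 6.
Table: [944, ., 208, ., 697, 60, 846, 954, 135, ., ., ., 105]

8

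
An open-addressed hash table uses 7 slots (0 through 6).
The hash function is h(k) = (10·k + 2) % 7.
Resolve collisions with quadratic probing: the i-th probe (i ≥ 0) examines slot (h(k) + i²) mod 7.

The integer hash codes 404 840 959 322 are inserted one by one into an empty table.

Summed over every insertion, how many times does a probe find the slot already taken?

Insert 404: h=3, slot 3 empty => index 3.
Insert 840: h=2, slot 2 empty => index 2.
Insert 959: h=2, slots 2,3 occupied => index 6.
Insert 322: h=2, slots 2,3,6 occupied => index 4.
Table: [∅, ∅, 840, 404, 322, ∅, 959]

5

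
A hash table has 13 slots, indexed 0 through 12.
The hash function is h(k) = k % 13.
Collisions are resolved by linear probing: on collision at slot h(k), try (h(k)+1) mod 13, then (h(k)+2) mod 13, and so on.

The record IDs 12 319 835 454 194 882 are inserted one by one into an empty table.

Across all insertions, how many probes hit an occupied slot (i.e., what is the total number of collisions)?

3

Insert 12: h=12, slot 12 empty -> index 12.
Insert 319: h=7, slot 7 empty -> index 7.
Insert 835: h=3, slot 3 empty -> index 3.
Insert 454: h=12, slot 12 occupied -> index 0.
Insert 194: h=12, slots 12,0 occupied -> index 1.
Insert 882: h=11, slot 11 empty -> index 11.
Table: [454, 194, _, 835, _, _, _, 319, _, _, _, 882, 12]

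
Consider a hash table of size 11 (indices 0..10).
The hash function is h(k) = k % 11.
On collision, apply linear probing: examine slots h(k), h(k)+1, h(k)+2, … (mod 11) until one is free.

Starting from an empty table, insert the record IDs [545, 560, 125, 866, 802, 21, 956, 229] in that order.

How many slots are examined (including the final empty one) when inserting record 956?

4

545: h=6 => slot 6
560: h=10 => slot 10
125: h=4 => slot 4
866: h=8 => slot 8
802: h=10, probe 10,0 => slot 0
21: h=10, probe 10,0,1 => slot 1
956: h=10, probe 10,0,1,2 => slot 2
229: h=9 => slot 9
Table: [802, 21, 956, -, 125, -, 545, -, 866, 229, 560]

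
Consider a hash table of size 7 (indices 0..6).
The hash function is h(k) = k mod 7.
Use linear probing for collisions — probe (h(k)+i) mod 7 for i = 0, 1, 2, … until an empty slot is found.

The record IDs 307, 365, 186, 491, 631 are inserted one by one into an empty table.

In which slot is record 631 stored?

3

Insert 307: h=6, slot 6 empty => index 6.
Insert 365: h=1, slot 1 empty => index 1.
Insert 186: h=4, slot 4 empty => index 4.
Insert 491: h=1, slot 1 occupied => index 2.
Insert 631: h=1, slots 1,2 occupied => index 3.
Table: [—, 365, 491, 631, 186, —, 307]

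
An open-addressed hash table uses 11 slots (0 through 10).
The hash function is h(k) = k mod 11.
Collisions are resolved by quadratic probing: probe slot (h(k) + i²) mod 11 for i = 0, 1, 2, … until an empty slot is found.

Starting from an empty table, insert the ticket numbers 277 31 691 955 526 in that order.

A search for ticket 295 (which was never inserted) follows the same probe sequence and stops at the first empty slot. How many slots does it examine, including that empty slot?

6

277 hashes to 2; slot 2 is free => place at 2.
31 hashes to 9; slot 9 is free => place at 9.
691 hashes to 9; 9 taken => place at 10.
955 hashes to 9; 9,10,2 taken => place at 7.
526 hashes to 9; 9,10,2,7 taken => place at 3.
Table: [∅, ∅, 277, 526, ∅, ∅, ∅, 955, ∅, 31, 691]
Lookup 295: h=9, probe 9,10,2,7,3,1 → slot 1 empty, not found.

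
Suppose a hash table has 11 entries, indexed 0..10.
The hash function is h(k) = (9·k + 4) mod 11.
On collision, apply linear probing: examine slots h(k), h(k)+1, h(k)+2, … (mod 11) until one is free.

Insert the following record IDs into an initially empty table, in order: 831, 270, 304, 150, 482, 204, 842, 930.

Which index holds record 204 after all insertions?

5

Insert 831: h=3, slot 3 empty => index 3.
Insert 270: h=3, slot 3 occupied => index 4.
Insert 304: h=1, slot 1 empty => index 1.
Insert 150: h=1, slot 1 occupied => index 2.
Insert 482: h=8, slot 8 empty => index 8.
Insert 204: h=3, slots 3,4 occupied => index 5.
Insert 842: h=3, slots 3,4,5 occupied => index 6.
Insert 930: h=3, slots 3,4,5,6 occupied => index 7.
Table: [∅, 304, 150, 831, 270, 204, 842, 930, 482, ∅, ∅]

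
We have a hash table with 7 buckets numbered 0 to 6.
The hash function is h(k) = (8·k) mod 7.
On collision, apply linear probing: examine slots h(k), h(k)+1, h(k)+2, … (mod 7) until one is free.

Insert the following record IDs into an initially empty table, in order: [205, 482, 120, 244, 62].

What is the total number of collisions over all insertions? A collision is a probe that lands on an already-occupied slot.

5

Insert 205: h=2, slot 2 empty → index 2.
Insert 482: h=6, slot 6 empty → index 6.
Insert 120: h=1, slot 1 empty → index 1.
Insert 244: h=6, slot 6 occupied → index 0.
Insert 62: h=6, slots 6,0,1,2 occupied → index 3.
Table: [244, 120, 205, 62, ∅, ∅, 482]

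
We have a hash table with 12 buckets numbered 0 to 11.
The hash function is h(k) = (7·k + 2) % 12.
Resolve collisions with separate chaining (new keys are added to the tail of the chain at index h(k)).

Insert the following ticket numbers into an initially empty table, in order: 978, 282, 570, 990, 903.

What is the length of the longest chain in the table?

4

Insert 978: h=8, bucket 8 empty -> new chain.
Insert 282: h=8, bucket 8 nonempty -> append to chain.
Insert 570: h=8, bucket 8 nonempty -> append to chain.
Insert 990: h=8, bucket 8 nonempty -> append to chain.
Insert 903: h=11, bucket 11 empty -> new chain.
Final buckets:
0: .
1: .
2: .
3: .
4: .
5: .
6: .
7: .
8: 978 -> 282 -> 570 -> 990
9: .
10: .
11: 903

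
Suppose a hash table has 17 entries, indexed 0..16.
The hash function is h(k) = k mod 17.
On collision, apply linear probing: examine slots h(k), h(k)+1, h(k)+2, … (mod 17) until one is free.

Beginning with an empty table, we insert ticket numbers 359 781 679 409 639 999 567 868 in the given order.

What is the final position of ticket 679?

0

Insert 359: h=2, slot 2 empty => index 2.
Insert 781: h=16, slot 16 empty => index 16.
Insert 679: h=16, slot 16 occupied => index 0.
Insert 409: h=1, slot 1 empty => index 1.
Insert 639: h=10, slot 10 empty => index 10.
Insert 999: h=13, slot 13 empty => index 13.
Insert 567: h=6, slot 6 empty => index 6.
Insert 868: h=1, slots 1,2 occupied => index 3.
Table: [679, 409, 359, 868, _, _, 567, _, _, _, 639, _, _, 999, _, _, 781]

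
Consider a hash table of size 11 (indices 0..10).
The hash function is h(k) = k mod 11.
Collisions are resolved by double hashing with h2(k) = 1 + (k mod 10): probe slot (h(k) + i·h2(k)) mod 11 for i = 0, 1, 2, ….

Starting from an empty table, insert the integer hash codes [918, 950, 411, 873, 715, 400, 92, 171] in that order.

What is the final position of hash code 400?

918 hashes to 5; slot 5 is free → place at 5.
950 hashes to 4; slot 4 is free → place at 4.
411 hashes to 4, h2=2; 4 taken → place at 6.
873 hashes to 4, h2=4; 4 taken → place at 8.
715 hashes to 0; slot 0 is free → place at 0.
400 hashes to 4, h2=1; 4,5,6 taken → place at 7.
92 hashes to 4, h2=3; 4,7 taken → place at 10.
171 hashes to 6, h2=2; 6,8,10 taken → place at 1.
Table: [715, 171, ., ., 950, 918, 411, 400, 873, ., 92]

7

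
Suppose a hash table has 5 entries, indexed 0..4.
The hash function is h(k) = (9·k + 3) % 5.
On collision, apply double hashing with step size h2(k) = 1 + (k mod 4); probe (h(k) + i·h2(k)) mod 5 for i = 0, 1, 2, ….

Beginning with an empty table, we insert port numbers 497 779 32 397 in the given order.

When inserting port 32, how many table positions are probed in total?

2

Insert 497: h=1, slot 1 empty => index 1.
Insert 779: h=4, slot 4 empty => index 4.
Insert 32: h=1, h2=1, slot 1 occupied => index 2.
Insert 397: h=1, h2=2, slot 1 occupied => index 3.
Table: [_, 497, 32, 397, 779]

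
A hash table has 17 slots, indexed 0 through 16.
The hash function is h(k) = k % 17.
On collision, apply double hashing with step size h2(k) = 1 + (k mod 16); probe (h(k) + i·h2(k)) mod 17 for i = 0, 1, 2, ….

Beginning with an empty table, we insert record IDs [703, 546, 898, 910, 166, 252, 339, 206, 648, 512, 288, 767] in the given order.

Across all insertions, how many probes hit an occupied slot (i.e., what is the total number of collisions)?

703: h=6 -> slot 6
546: h=2 -> slot 2
898: h=14 -> slot 14
910: h=9 -> slot 9
166: h=13 -> slot 13
252: h=14, h2=13, probe 14,10 -> slot 10
339: h=16 -> slot 16
206: h=2, h2=15, probe 2,0 -> slot 0
648: h=2, h2=9, probe 2,11 -> slot 11
512: h=2, h2=1, probe 2,3 -> slot 3
288: h=16, h2=1, probe 16,0,1 -> slot 1
767: h=2, h2=16, probe 2,1,0,16,15 -> slot 15
Table: [206, 288, 546, 512, -, -, 703, -, -, 910, 252, 648, -, 166, 898, 767, 339]

10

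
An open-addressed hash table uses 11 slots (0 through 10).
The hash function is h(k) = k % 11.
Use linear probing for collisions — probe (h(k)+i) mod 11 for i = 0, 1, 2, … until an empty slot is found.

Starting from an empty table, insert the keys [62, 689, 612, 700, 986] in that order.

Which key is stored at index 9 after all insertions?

Insert 62: h=7, slot 7 empty => index 7.
Insert 689: h=7, slot 7 occupied => index 8.
Insert 612: h=7, slots 7,8 occupied => index 9.
Insert 700: h=7, slots 7,8,9 occupied => index 10.
Insert 986: h=7, slots 7,8,9,10 occupied => index 0.
Table: [986, _, _, _, _, _, _, 62, 689, 612, 700]

612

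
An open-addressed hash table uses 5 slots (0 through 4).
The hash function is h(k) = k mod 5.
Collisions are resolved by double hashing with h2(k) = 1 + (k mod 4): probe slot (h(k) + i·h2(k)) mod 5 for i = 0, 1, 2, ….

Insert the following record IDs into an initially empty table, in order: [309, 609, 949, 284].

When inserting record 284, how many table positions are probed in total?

Insert 309: h=4, slot 4 empty → index 4.
Insert 609: h=4, h2=2, slot 4 occupied → index 1.
Insert 949: h=4, h2=2, slots 4,1 occupied → index 3.
Insert 284: h=4, h2=1, slot 4 occupied → index 0.
Table: [284, 609, ∅, 949, 309]

2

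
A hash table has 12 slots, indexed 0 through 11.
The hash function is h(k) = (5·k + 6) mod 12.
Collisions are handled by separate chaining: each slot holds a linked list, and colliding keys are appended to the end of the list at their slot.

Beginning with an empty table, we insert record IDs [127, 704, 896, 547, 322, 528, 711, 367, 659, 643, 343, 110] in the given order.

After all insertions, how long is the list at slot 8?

1

Insert 127: h=5, bucket 5 empty -> new chain.
Insert 704: h=10, bucket 10 empty -> new chain.
Insert 896: h=10, bucket 10 nonempty -> append to chain.
Insert 547: h=5, bucket 5 nonempty -> append to chain.
Insert 322: h=8, bucket 8 empty -> new chain.
Insert 528: h=6, bucket 6 empty -> new chain.
Insert 711: h=9, bucket 9 empty -> new chain.
Insert 367: h=5, bucket 5 nonempty -> append to chain.
Insert 659: h=1, bucket 1 empty -> new chain.
Insert 643: h=5, bucket 5 nonempty -> append to chain.
Insert 343: h=5, bucket 5 nonempty -> append to chain.
Insert 110: h=4, bucket 4 empty -> new chain.
Final buckets:
0: ∅
1: 659
2: ∅
3: ∅
4: 110
5: 127 -> 547 -> 367 -> 643 -> 343
6: 528
7: ∅
8: 322
9: 711
10: 704 -> 896
11: ∅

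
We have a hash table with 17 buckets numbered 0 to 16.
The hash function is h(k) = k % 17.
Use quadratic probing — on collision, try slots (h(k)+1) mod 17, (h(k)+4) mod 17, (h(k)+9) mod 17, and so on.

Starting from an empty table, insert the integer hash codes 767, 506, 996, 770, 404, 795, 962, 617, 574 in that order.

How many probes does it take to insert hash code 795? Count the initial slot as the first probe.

3

Insert 767: h=2, slot 2 empty -> index 2.
Insert 506: h=13, slot 13 empty -> index 13.
Insert 996: h=10, slot 10 empty -> index 10.
Insert 770: h=5, slot 5 empty -> index 5.
Insert 404: h=13, slot 13 occupied -> index 14.
Insert 795: h=13, slots 13,14 occupied -> index 0.
Insert 962: h=10, slot 10 occupied -> index 11.
Insert 617: h=5, slot 5 occupied -> index 6.
Insert 574: h=13, slots 13,14,0,5 occupied -> index 12.
Table: [795, _, 767, _, _, 770, 617, _, _, _, 996, 962, 574, 506, 404, _, _]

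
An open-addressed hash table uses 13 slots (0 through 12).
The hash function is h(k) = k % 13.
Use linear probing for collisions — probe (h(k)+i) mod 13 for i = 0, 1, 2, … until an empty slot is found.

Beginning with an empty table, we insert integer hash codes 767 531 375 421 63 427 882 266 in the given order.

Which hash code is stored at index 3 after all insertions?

882

767 hashes to 0; slot 0 is free → place at 0.
531 hashes to 11; slot 11 is free → place at 11.
375 hashes to 11; 11 taken → place at 12.
421 hashes to 5; slot 5 is free → place at 5.
63 hashes to 11; 11,12,0 taken → place at 1.
427 hashes to 11; 11,12,0,1 taken → place at 2.
882 hashes to 11; 11,12,0,1,2 taken → place at 3.
266 hashes to 6; slot 6 is free → place at 6.
Table: [767, 63, 427, 882, ., 421, 266, ., ., ., ., 531, 375]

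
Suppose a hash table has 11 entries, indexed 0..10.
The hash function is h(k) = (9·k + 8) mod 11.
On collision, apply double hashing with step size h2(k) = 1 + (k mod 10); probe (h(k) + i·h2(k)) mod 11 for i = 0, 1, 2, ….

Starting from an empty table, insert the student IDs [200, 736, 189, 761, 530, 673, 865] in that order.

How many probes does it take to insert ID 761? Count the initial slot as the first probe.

200 hashes to 4; slot 4 is free -> place at 4.
736 hashes to 10; slot 10 is free -> place at 10.
189 hashes to 4, h2=10; 4 taken -> place at 3.
761 hashes to 4, h2=2; 4 taken -> place at 6.
530 hashes to 4, h2=1; 4 taken -> place at 5.
673 hashes to 4, h2=4; 4 taken -> place at 8.
865 hashes to 5, h2=6; 5 taken -> place at 0.
Table: [865, —, —, 189, 200, 530, 761, —, 673, —, 736]

2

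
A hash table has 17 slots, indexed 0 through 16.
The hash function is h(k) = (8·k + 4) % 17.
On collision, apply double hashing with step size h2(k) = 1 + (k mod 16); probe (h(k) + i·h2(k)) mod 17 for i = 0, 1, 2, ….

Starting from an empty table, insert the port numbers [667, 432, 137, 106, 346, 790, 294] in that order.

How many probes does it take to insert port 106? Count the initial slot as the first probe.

Insert 667: h=2, slot 2 empty => index 2.
Insert 432: h=9, slot 9 empty => index 9.
Insert 137: h=12, slot 12 empty => index 12.
Insert 106: h=2, h2=11, slot 2 occupied => index 13.
Insert 346: h=1, slot 1 empty => index 1.
Insert 790: h=0, slot 0 empty => index 0.
Insert 294: h=10, slot 10 empty => index 10.
Table: [790, 346, 667, _, _, _, _, _, _, 432, 294, _, 137, 106, _, _, _]

2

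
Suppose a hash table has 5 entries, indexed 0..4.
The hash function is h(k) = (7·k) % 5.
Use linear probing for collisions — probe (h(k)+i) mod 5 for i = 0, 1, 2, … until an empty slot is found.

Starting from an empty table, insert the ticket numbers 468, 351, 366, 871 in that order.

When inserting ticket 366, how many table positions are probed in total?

2

Insert 468: h=1, slot 1 empty => index 1.
Insert 351: h=2, slot 2 empty => index 2.
Insert 366: h=2, slot 2 occupied => index 3.
Insert 871: h=2, slots 2,3 occupied => index 4.
Table: [-, 468, 351, 366, 871]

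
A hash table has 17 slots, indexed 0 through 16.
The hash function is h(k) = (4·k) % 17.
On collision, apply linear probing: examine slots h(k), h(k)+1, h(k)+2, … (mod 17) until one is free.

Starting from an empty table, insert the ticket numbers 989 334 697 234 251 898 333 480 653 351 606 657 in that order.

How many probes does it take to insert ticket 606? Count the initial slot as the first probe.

989: h=12 => slot 12
334: h=10 => slot 10
697: h=0 => slot 0
234: h=1 => slot 1
251: h=1, probe 1,2 => slot 2
898: h=5 => slot 5
333: h=6 => slot 6
480: h=16 => slot 16
653: h=11 => slot 11
351: h=10, probe 10,11,12,13 => slot 13
606: h=10, probe 10,11,12,13,14 => slot 14
657: h=10, probe 10,11,12,13,14,15 => slot 15
Table: [697, 234, 251, —, —, 898, 333, —, —, —, 334, 653, 989, 351, 606, 657, 480]

5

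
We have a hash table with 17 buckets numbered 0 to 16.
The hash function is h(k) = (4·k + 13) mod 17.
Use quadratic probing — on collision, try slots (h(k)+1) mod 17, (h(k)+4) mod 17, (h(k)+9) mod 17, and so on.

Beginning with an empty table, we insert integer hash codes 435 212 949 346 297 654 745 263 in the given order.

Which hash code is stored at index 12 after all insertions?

435: h=2 → slot 2
212: h=11 → slot 11
949: h=1 → slot 1
346: h=3 → slot 3
297: h=11, probe 11,12 → slot 12
654: h=11, probe 11,12,15 → slot 15
745: h=1, probe 1,2,5 → slot 5
263: h=11, probe 11,12,15,3,10 → slot 10
Table: [_, 949, 435, 346, _, 745, _, _, _, _, 263, 212, 297, _, _, 654, _]

297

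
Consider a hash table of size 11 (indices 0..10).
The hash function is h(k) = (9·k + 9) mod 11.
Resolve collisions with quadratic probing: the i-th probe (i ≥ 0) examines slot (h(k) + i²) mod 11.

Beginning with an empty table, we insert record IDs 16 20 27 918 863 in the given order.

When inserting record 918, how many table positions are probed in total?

3

Insert 16: h=10, slot 10 empty => index 10.
Insert 20: h=2, slot 2 empty => index 2.
Insert 27: h=10, slot 10 occupied => index 0.
Insert 918: h=10, slots 10,0 occupied => index 3.
Insert 863: h=10, slots 10,0,3 occupied => index 8.
Table: [27, ∅, 20, 918, ∅, ∅, ∅, ∅, 863, ∅, 16]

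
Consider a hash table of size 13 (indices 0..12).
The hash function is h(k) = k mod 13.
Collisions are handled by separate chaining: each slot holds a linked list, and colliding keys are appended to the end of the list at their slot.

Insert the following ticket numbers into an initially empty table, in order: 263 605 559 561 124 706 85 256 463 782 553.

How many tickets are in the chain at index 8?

Insert 263: h=3, bucket 3 empty → new chain.
Insert 605: h=7, bucket 7 empty → new chain.
Insert 559: h=0, bucket 0 empty → new chain.
Insert 561: h=2, bucket 2 empty → new chain.
Insert 124: h=7, bucket 7 nonempty → append to chain.
Insert 706: h=4, bucket 4 empty → new chain.
Insert 85: h=7, bucket 7 nonempty → append to chain.
Insert 256: h=9, bucket 9 empty → new chain.
Insert 463: h=8, bucket 8 empty → new chain.
Insert 782: h=2, bucket 2 nonempty → append to chain.
Insert 553: h=7, bucket 7 nonempty → append to chain.
Final buckets:
0: 559
1: ∅
2: 561 -> 782
3: 263
4: 706
5: ∅
6: ∅
7: 605 -> 124 -> 85 -> 553
8: 463
9: 256
10: ∅
11: ∅
12: ∅

1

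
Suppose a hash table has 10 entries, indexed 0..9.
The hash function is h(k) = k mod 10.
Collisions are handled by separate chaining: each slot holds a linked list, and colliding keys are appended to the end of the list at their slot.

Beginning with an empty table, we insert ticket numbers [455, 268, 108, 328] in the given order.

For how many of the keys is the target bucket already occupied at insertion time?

Insert 455: h=5, bucket 5 empty -> new chain.
Insert 268: h=8, bucket 8 empty -> new chain.
Insert 108: h=8, bucket 8 nonempty -> append to chain.
Insert 328: h=8, bucket 8 nonempty -> append to chain.
Final buckets:
0: _
1: _
2: _
3: _
4: _
5: 455
6: _
7: _
8: 268 -> 108 -> 328
9: _

2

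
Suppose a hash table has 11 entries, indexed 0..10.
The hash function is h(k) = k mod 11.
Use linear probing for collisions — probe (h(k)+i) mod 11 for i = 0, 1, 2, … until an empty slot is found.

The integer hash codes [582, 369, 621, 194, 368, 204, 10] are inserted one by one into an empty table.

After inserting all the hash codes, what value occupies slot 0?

582: h=10 => slot 10
369: h=6 => slot 6
621: h=5 => slot 5
194: h=7 => slot 7
368: h=5, probe 5,6,7,8 => slot 8
204: h=6, probe 6,7,8,9 => slot 9
10: h=10, probe 10,0 => slot 0
Table: [10, ∅, ∅, ∅, ∅, 621, 369, 194, 368, 204, 582]

10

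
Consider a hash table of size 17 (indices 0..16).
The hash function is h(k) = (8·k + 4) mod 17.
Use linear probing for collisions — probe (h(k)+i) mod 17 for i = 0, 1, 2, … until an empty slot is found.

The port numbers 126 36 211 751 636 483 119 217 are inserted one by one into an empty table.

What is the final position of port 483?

13

126 hashes to 9; slot 9 is free -> place at 9.
36 hashes to 3; slot 3 is free -> place at 3.
211 hashes to 9; 9 taken -> place at 10.
751 hashes to 11; slot 11 is free -> place at 11.
636 hashes to 9; 9,10,11 taken -> place at 12.
483 hashes to 9; 9,10,11,12 taken -> place at 13.
119 hashes to 4; slot 4 is free -> place at 4.
217 hashes to 6; slot 6 is free -> place at 6.
Table: [-, -, -, 36, 119, -, 217, -, -, 126, 211, 751, 636, 483, -, -, -]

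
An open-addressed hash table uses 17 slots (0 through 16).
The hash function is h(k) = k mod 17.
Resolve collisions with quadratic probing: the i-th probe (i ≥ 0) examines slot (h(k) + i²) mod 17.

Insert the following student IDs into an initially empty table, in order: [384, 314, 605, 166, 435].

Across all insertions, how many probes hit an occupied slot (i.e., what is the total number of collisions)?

384: h=10 -> slot 10
314: h=8 -> slot 8
605: h=10, probe 10,11 -> slot 11
166: h=13 -> slot 13
435: h=10, probe 10,11,14 -> slot 14
Table: [_, _, _, _, _, _, _, _, 314, _, 384, 605, _, 166, 435, _, _]

3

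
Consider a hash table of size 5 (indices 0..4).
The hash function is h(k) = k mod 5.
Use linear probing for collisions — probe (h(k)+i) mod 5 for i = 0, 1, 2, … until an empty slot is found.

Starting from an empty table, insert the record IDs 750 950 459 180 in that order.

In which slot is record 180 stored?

750: h=0 => slot 0
950: h=0, probe 0,1 => slot 1
459: h=4 => slot 4
180: h=0, probe 0,1,2 => slot 2
Table: [750, 950, 180, ., 459]

2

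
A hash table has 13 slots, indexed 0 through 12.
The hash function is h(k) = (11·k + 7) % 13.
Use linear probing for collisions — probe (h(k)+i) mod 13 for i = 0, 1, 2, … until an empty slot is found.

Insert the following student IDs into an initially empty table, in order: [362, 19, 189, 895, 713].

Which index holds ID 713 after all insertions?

362 hashes to 11; slot 11 is free -> place at 11.
19 hashes to 8; slot 8 is free -> place at 8.
189 hashes to 6; slot 6 is free -> place at 6.
895 hashes to 11; 11 taken -> place at 12.
713 hashes to 11; 11,12 taken -> place at 0.
Table: [713, _, _, _, _, _, 189, _, 19, _, _, 362, 895]

0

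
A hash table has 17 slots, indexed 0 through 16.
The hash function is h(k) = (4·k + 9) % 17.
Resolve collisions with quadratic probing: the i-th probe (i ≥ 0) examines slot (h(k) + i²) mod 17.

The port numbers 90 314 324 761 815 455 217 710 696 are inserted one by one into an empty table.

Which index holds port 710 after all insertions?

90 hashes to 12; slot 12 is free -> place at 12.
314 hashes to 7; slot 7 is free -> place at 7.
324 hashes to 13; slot 13 is free -> place at 13.
761 hashes to 10; slot 10 is free -> place at 10.
815 hashes to 5; slot 5 is free -> place at 5.
455 hashes to 10; 10 taken -> place at 11.
217 hashes to 10; 10,11 taken -> place at 14.
710 hashes to 10; 10,11,14 taken -> place at 2.
696 hashes to 5; 5 taken -> place at 6.
Table: [-, -, 710, -, -, 815, 696, 314, -, -, 761, 455, 90, 324, 217, -, -]

2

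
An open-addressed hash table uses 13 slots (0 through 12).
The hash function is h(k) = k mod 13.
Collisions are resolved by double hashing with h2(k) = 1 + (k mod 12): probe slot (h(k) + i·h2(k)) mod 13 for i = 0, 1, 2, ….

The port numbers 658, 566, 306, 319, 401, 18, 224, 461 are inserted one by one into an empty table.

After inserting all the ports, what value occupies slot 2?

658: h=8 -> slot 8
566: h=7 -> slot 7
306: h=7, h2=7, probe 7,1 -> slot 1
319: h=7, h2=8, probe 7,2 -> slot 2
401: h=11 -> slot 11
18: h=5 -> slot 5
224: h=3 -> slot 3
461: h=6 -> slot 6
Table: [_, 306, 319, 224, _, 18, 461, 566, 658, _, _, 401, _]

319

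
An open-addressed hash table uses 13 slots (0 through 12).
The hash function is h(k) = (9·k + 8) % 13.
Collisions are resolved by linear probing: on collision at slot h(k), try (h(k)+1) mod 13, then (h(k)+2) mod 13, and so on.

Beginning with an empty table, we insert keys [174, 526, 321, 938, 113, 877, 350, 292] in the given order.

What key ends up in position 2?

Insert 174: h=1, slot 1 empty → index 1.
Insert 526: h=10, slot 10 empty → index 10.
Insert 321: h=11, slot 11 empty → index 11.
Insert 938: h=0, slot 0 empty → index 0.
Insert 113: h=11, slot 11 occupied → index 12.
Insert 877: h=10, slots 10,11,12,0,1 occupied → index 2.
Insert 350: h=12, slots 12,0,1,2 occupied → index 3.
Insert 292: h=10, slots 10,11,12,0,1,2,3 occupied → index 4.
Table: [938, 174, 877, 350, 292, —, —, —, —, —, 526, 321, 113]

877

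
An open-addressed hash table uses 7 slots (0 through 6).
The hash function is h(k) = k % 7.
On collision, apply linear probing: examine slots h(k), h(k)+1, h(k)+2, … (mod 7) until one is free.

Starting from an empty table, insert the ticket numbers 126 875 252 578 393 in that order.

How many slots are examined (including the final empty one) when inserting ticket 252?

126 hashes to 0; slot 0 is free → place at 0.
875 hashes to 0; 0 taken → place at 1.
252 hashes to 0; 0,1 taken → place at 2.
578 hashes to 4; slot 4 is free → place at 4.
393 hashes to 1; 1,2 taken → place at 3.
Table: [126, 875, 252, 393, 578, —, —]

3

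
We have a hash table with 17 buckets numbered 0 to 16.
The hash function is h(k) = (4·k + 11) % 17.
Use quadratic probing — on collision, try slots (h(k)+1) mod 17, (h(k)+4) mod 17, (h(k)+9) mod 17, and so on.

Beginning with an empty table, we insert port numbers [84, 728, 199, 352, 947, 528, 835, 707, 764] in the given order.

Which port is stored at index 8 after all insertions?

199

84: h=7 -> slot 7
728: h=16 -> slot 16
199: h=8 -> slot 8
352: h=8, probe 8,9 -> slot 9
947: h=8, probe 8,9,12 -> slot 12
528: h=15 -> slot 15
835: h=2 -> slot 2
707: h=0 -> slot 0
764: h=7, probe 7,8,11 -> slot 11
Table: [707, ∅, 835, ∅, ∅, ∅, ∅, 84, 199, 352, ∅, 764, 947, ∅, ∅, 528, 728]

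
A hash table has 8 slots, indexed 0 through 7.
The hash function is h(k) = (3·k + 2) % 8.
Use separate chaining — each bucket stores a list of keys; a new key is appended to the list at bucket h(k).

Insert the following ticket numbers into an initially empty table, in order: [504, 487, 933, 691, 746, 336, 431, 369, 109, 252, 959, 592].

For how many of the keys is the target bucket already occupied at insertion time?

Insert 504: h=2, bucket 2 empty → new chain.
Insert 487: h=7, bucket 7 empty → new chain.
Insert 933: h=1, bucket 1 empty → new chain.
Insert 691: h=3, bucket 3 empty → new chain.
Insert 746: h=0, bucket 0 empty → new chain.
Insert 336: h=2, bucket 2 nonempty → append to chain.
Insert 431: h=7, bucket 7 nonempty → append to chain.
Insert 369: h=5, bucket 5 empty → new chain.
Insert 109: h=1, bucket 1 nonempty → append to chain.
Insert 252: h=6, bucket 6 empty → new chain.
Insert 959: h=7, bucket 7 nonempty → append to chain.
Insert 592: h=2, bucket 2 nonempty → append to chain.
Final buckets:
0: 746
1: 933 -> 109
2: 504 -> 336 -> 592
3: 691
4: -
5: 369
6: 252
7: 487 -> 431 -> 959

5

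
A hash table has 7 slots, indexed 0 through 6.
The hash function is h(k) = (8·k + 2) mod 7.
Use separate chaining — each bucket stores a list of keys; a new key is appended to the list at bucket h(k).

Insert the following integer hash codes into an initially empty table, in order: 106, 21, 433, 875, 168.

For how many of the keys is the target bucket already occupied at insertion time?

2

106 → bucket 3
21 → bucket 2
433 → bucket 1
875 → bucket 2 (collision)
168 → bucket 2 (collision)
Final buckets:
0: —
1: 433
2: 21 -> 875 -> 168
3: 106
4: —
5: —
6: —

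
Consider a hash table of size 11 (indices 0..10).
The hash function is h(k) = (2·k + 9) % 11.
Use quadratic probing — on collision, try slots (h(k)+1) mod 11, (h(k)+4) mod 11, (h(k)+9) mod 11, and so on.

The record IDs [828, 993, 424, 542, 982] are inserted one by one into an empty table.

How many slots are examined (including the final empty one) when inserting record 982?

4

828 hashes to 4; slot 4 is free => place at 4.
993 hashes to 4; 4 taken => place at 5.
424 hashes to 10; slot 10 is free => place at 10.
542 hashes to 4; 4,5 taken => place at 8.
982 hashes to 4; 4,5,8 taken => place at 2.
Table: [., ., 982, ., 828, 993, ., ., 542, ., 424]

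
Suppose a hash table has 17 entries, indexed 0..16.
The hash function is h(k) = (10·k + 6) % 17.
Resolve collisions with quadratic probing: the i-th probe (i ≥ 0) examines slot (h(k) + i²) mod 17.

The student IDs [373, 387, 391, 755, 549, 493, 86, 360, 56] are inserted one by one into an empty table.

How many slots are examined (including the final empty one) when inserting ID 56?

Insert 373: h=13, slot 13 empty → index 13.
Insert 387: h=0, slot 0 empty → index 0.
Insert 391: h=6, slot 6 empty → index 6.
Insert 755: h=8, slot 8 empty → index 8.
Insert 549: h=5, slot 5 empty → index 5.
Insert 493: h=6, slot 6 occupied → index 7.
Insert 86: h=16, slot 16 empty → index 16.
Insert 360: h=2, slot 2 empty → index 2.
Insert 56: h=5, slots 5,6 occupied → index 9.
Table: [387, -, 360, -, -, 549, 391, 493, 755, 56, -, -, -, 373, -, -, 86]

3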